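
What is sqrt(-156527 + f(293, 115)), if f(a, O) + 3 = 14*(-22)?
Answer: I*sqrt(156838) ≈ 396.03*I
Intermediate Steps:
f(a, O) = -311 (f(a, O) = -3 + 14*(-22) = -3 - 308 = -311)
sqrt(-156527 + f(293, 115)) = sqrt(-156527 - 311) = sqrt(-156838) = I*sqrt(156838)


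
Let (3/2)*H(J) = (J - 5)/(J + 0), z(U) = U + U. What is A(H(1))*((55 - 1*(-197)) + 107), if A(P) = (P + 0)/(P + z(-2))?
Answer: 718/5 ≈ 143.60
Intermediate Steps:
z(U) = 2*U
H(J) = 2*(-5 + J)/(3*J) (H(J) = 2*((J - 5)/(J + 0))/3 = 2*((-5 + J)/J)/3 = 2*(-5 + J)/(3*J))
A(P) = P/(-4 + P) (A(P) = (P + 0)/(P + 2*(-2)) = P/(P - 4) = P/(-4 + P))
A(H(1))*((55 - 1*(-197)) + 107) = (((2/3)*(-5 + 1)/1)/(-4 + (2/3)*(-5 + 1)/1))*((55 - 1*(-197)) + 107) = (((2/3)*1*(-4))/(-4 + (2/3)*1*(-4)))*((55 + 197) + 107) = (-8/(3*(-4 - 8/3)))*(252 + 107) = -8/(3*(-20/3))*359 = -8/3*(-3/20)*359 = (2/5)*359 = 718/5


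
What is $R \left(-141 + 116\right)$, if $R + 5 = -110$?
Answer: $2875$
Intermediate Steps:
$R = -115$ ($R = -5 - 110 = -115$)
$R \left(-141 + 116\right) = - 115 \left(-141 + 116\right) = \left(-115\right) \left(-25\right) = 2875$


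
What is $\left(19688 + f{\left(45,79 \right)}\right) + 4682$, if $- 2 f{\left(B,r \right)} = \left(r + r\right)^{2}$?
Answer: $11888$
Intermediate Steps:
$f{\left(B,r \right)} = - 2 r^{2}$ ($f{\left(B,r \right)} = - \frac{\left(r + r\right)^{2}}{2} = - \frac{\left(2 r\right)^{2}}{2} = - \frac{4 r^{2}}{2} = - 2 r^{2}$)
$\left(19688 + f{\left(45,79 \right)}\right) + 4682 = \left(19688 - 2 \cdot 79^{2}\right) + 4682 = \left(19688 - 12482\right) + 4682 = 7206 + 4682 = 11888$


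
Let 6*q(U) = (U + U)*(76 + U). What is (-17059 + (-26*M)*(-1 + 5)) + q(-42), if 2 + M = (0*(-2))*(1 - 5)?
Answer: -17327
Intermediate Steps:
M = -2 (M = -2 + (0*(-2))*(1 - 5) = -2 + 0*(-4) = -2 + 0 = -2)
q(U) = U*(76 + U)/3 (q(U) = ((U + U)*(76 + U))/6 = ((2*U)*(76 + U))/6 = (2*U*(76 + U))/6 = U*(76 + U)/3)
(-17059 + (-26*M)*(-1 + 5)) + q(-42) = (-17059 + (-26*(-2))*(-1 + 5)) + (⅓)*(-42)*(76 - 42) = (-17059 + 52*4) + (⅓)*(-42)*34 = (-17059 + 208) - 476 = -16851 - 476 = -17327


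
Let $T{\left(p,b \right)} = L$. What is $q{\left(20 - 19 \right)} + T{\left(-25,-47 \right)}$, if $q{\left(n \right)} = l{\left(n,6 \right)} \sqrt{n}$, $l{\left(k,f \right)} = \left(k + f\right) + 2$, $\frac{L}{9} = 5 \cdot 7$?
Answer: $324$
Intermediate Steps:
$L = 315$ ($L = 9 \cdot 5 \cdot 7 = 9 \cdot 35 = 315$)
$T{\left(p,b \right)} = 315$
$l{\left(k,f \right)} = 2 + f + k$ ($l{\left(k,f \right)} = \left(f + k\right) + 2 = 2 + f + k$)
$q{\left(n \right)} = \sqrt{n} \left(8 + n\right)$ ($q{\left(n \right)} = \left(2 + 6 + n\right) \sqrt{n} = \left(8 + n\right) \sqrt{n} = \sqrt{n} \left(8 + n\right)$)
$q{\left(20 - 19 \right)} + T{\left(-25,-47 \right)} = \sqrt{20 - 19} \left(8 + \left(20 - 19\right)\right) + 315 = \sqrt{1} \left(8 + 1\right) + 315 = 1 \cdot 9 + 315 = 9 + 315 = 324$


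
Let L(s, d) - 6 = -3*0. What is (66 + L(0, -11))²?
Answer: 5184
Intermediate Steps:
L(s, d) = 6 (L(s, d) = 6 - 3*0 = 6 + 0 = 6)
(66 + L(0, -11))² = (66 + 6)² = 72² = 5184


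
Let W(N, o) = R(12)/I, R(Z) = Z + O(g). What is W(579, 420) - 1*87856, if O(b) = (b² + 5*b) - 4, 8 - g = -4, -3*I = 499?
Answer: -43840780/499 ≈ -87857.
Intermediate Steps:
I = -499/3 (I = -⅓*499 = -499/3 ≈ -166.33)
g = 12 (g = 8 - 1*(-4) = 8 + 4 = 12)
O(b) = -4 + b² + 5*b
R(Z) = 200 + Z (R(Z) = Z + (-4 + 12² + 5*12) = Z + (-4 + 144 + 60) = Z + 200 = 200 + Z)
W(N, o) = -636/499 (W(N, o) = (200 + 12)/(-499/3) = 212*(-3/499) = -636/499)
W(579, 420) - 1*87856 = -636/499 - 1*87856 = -636/499 - 87856 = -43840780/499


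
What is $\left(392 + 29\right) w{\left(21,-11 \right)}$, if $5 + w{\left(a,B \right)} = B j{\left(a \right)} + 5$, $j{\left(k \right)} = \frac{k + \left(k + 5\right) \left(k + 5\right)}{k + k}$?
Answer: $- \frac{3227807}{42} \approx -76853.0$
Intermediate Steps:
$j{\left(k \right)} = \frac{k + \left(5 + k\right)^{2}}{2 k}$ ($j{\left(k \right)} = \frac{k + \left(5 + k\right) \left(5 + k\right)}{2 k} = \left(k + \left(5 + k\right)^{2}\right) \frac{1}{2 k} = \frac{k + \left(5 + k\right)^{2}}{2 k}$)
$w{\left(a,B \right)} = \frac{B \left(a + \left(5 + a\right)^{2}\right)}{2 a}$ ($w{\left(a,B \right)} = -5 + \left(B \frac{a + \left(5 + a\right)^{2}}{2 a} + 5\right) = -5 + \left(\frac{B \left(a + \left(5 + a\right)^{2}\right)}{2 a} + 5\right) = -5 + \left(5 + \frac{B \left(a + \left(5 + a\right)^{2}\right)}{2 a}\right) = \frac{B \left(a + \left(5 + a\right)^{2}\right)}{2 a}$)
$\left(392 + 29\right) w{\left(21,-11 \right)} = \left(392 + 29\right) \frac{1}{2} \left(-11\right) \frac{1}{21} \left(21 + \left(5 + 21\right)^{2}\right) = 421 \cdot \frac{1}{2} \left(-11\right) \frac{1}{21} \left(21 + 26^{2}\right) = 421 \cdot \frac{1}{2} \left(-11\right) \frac{1}{21} \left(21 + 676\right) = 421 \cdot \frac{1}{2} \left(-11\right) \frac{1}{21} \cdot 697 = 421 \left(- \frac{7667}{42}\right) = - \frac{3227807}{42}$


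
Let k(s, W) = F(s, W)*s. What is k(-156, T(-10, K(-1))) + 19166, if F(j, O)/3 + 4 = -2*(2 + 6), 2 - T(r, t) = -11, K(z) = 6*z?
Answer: 28526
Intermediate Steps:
T(r, t) = 13 (T(r, t) = 2 - 1*(-11) = 2 + 11 = 13)
F(j, O) = -60 (F(j, O) = -12 + 3*(-2*(2 + 6)) = -12 + 3*(-2*8) = -12 + 3*(-16) = -12 - 48 = -60)
k(s, W) = -60*s
k(-156, T(-10, K(-1))) + 19166 = -60*(-156) + 19166 = 9360 + 19166 = 28526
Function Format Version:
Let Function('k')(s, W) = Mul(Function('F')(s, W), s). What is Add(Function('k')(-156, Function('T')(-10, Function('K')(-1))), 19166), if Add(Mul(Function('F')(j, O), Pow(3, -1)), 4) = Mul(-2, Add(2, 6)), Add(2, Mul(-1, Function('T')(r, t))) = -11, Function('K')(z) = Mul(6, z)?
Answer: 28526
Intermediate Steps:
Function('T')(r, t) = 13 (Function('T')(r, t) = Add(2, Mul(-1, -11)) = Add(2, 11) = 13)
Function('F')(j, O) = -60 (Function('F')(j, O) = Add(-12, Mul(3, Mul(-2, Add(2, 6)))) = Add(-12, Mul(3, Mul(-2, 8))) = Add(-12, Mul(3, -16)) = Add(-12, -48) = -60)
Function('k')(s, W) = Mul(-60, s)
Add(Function('k')(-156, Function('T')(-10, Function('K')(-1))), 19166) = Add(Mul(-60, -156), 19166) = Add(9360, 19166) = 28526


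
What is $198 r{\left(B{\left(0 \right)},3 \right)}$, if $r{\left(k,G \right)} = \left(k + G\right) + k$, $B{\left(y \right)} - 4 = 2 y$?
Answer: $2178$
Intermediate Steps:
$B{\left(y \right)} = 4 + 2 y$
$r{\left(k,G \right)} = G + 2 k$ ($r{\left(k,G \right)} = \left(G + k\right) + k = G + 2 k$)
$198 r{\left(B{\left(0 \right)},3 \right)} = 198 \left(3 + 2 \left(4 + 2 \cdot 0\right)\right) = 198 \left(3 + 2 \left(4 + 0\right)\right) = 198 \left(3 + 2 \cdot 4\right) = 198 \left(3 + 8\right) = 198 \cdot 11 = 2178$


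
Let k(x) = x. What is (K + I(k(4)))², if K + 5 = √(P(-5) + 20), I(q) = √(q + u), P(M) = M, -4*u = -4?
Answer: (-5 + √5 + √15)² ≈ 1.2300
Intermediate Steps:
u = 1 (u = -¼*(-4) = 1)
I(q) = √(1 + q) (I(q) = √(q + 1) = √(1 + q))
K = -5 + √15 (K = -5 + √(-5 + 20) = -5 + √15 ≈ -1.1270)
(K + I(k(4)))² = ((-5 + √15) + √(1 + 4))² = ((-5 + √15) + √5)² = (-5 + √5 + √15)²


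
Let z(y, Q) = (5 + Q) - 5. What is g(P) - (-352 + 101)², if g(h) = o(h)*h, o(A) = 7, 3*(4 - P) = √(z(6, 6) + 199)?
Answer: -62973 - 7*√205/3 ≈ -63006.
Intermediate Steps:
z(y, Q) = Q
P = 4 - √205/3 (P = 4 - √(6 + 199)/3 = 4 - √205/3 ≈ -0.77261)
g(h) = 7*h
g(P) - (-352 + 101)² = 7*(4 - √205/3) - (-352 + 101)² = (28 - 7*√205/3) - 1*(-251)² = (28 - 7*√205/3) - 1*63001 = (28 - 7*√205/3) - 63001 = -62973 - 7*√205/3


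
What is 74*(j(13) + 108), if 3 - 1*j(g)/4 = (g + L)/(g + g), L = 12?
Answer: 111740/13 ≈ 8595.4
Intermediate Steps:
j(g) = 12 - 2*(12 + g)/g (j(g) = 12 - 4*(g + 12)/(g + g) = 12 - 4*(12 + g)/(2*g) = 12 - 4*(12 + g)*1/(2*g) = 12 - 2*(12 + g)/g)
74*(j(13) + 108) = 74*((10 - 24/13) + 108) = 74*(106/13 + 108) = 74*(1510/13) = 111740/13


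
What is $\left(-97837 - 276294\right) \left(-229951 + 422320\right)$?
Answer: $-71971206339$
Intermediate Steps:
$\left(-97837 - 276294\right) \left(-229951 + 422320\right) = \left(-374131\right) 192369 = -71971206339$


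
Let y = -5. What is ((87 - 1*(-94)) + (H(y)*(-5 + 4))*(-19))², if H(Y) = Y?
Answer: 7396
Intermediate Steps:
((87 - 1*(-94)) + (H(y)*(-5 + 4))*(-19))² = ((87 - 1*(-94)) - 5*(-5 + 4)*(-19))² = ((87 + 94) - 5*(-1)*(-19))² = (181 + 5*(-19))² = (181 - 95)² = 86² = 7396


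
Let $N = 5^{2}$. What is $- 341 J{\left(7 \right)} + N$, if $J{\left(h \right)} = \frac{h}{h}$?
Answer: $-316$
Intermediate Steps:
$J{\left(h \right)} = 1$
$N = 25$
$- 341 J{\left(7 \right)} + N = \left(-341\right) 1 + 25 = -341 + 25 = -316$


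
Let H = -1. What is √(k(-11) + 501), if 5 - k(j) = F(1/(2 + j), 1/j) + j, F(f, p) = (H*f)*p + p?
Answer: √563123/33 ≈ 22.740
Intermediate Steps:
F(f, p) = p - f*p (F(f, p) = (-f)*p + p = -f*p + p = p - f*p)
k(j) = 5 - j - (1 - 1/(2 + j))/j (k(j) = 5 - ((1 - 1/(2 + j))/j + j) = 5 - (j + (1 - 1/(2 + j))/j) = 5 + (-j - (1 - 1/(2 + j))/j) = 5 - j - (1 - 1/(2 + j))/j)
√(k(-11) + 501) = √((-1 - 1*(-11) - 11*(2 - 11)*(5 - 1*(-11)))/((-11)*(2 - 11)) + 501) = √(-1/11*(-1 + 11 - 11*(-9)*(5 + 11))/(-9) + 501) = √(-1/11*(-⅑)*(-1 + 11 - 11*(-9)*16) + 501) = √(-1/11*(-⅑)*(-1 + 11 + 1584) + 501) = √(-1/11*(-⅑)*1594 + 501) = √(1594/99 + 501) = √(51193/99) = √563123/33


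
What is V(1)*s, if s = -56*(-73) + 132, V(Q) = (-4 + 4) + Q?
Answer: 4220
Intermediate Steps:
V(Q) = Q (V(Q) = 0 + Q = Q)
s = 4220 (s = 4088 + 132 = 4220)
V(1)*s = 1*4220 = 4220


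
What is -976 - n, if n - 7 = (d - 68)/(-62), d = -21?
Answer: -61035/62 ≈ -984.44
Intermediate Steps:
n = 523/62 (n = 7 + (-21 - 68)/(-62) = 7 - 1/62*(-89) = 7 + 89/62 = 523/62 ≈ 8.4355)
-976 - n = -976 - 1*523/62 = -976 - 523/62 = -61035/62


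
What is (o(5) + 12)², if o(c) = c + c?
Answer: 484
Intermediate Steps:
o(c) = 2*c
(o(5) + 12)² = (2*5 + 12)² = (10 + 12)² = 22² = 484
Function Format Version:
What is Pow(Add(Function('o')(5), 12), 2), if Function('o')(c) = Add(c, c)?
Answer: 484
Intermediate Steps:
Function('o')(c) = Mul(2, c)
Pow(Add(Function('o')(5), 12), 2) = Pow(Add(Mul(2, 5), 12), 2) = Pow(Add(10, 12), 2) = Pow(22, 2) = 484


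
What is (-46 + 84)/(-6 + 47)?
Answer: 38/41 ≈ 0.92683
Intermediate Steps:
(-46 + 84)/(-6 + 47) = 38/41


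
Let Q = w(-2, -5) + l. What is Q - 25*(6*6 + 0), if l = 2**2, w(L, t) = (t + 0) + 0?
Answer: -901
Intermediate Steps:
w(L, t) = t (w(L, t) = t + 0 = t)
l = 4
Q = -1 (Q = -5 + 4 = -1)
Q - 25*(6*6 + 0) = -1 - 25*(6*6 + 0) = -1 - 25*(36 + 0) = -1 - 25*36 = -1 - 900 = -901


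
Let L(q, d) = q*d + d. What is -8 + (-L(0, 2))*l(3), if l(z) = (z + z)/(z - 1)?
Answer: -14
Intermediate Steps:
L(q, d) = d + d*q (L(q, d) = d*q + d = d + d*q)
l(z) = 2*z/(-1 + z) (l(z) = (2*z)/(-1 + z) = 2*z/(-1 + z))
-8 + (-L(0, 2))*l(3) = -8 + (-2*(1 + 0))*(2*3/(-1 + 3)) = -8 + (-2)*(2*3/2) = -8 + (-1*2)*(2*3*(½)) = -8 - 2*3 = -8 - 6 = -14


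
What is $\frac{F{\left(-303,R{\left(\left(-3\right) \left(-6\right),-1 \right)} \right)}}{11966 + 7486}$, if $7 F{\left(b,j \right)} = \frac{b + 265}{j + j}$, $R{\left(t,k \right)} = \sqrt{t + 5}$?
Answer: $- \frac{19 \sqrt{23}}{3131772} \approx -2.9096 \cdot 10^{-5}$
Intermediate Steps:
$R{\left(t,k \right)} = \sqrt{5 + t}$
$F{\left(b,j \right)} = \frac{265 + b}{14 j}$ ($F{\left(b,j \right)} = \frac{\left(b + 265\right) \frac{1}{j + j}}{7} = \frac{\left(265 + b\right) \frac{1}{2 j}}{7} = \frac{\frac{1}{2} \frac{1}{j} \left(265 + b\right)}{7} = \frac{265 + b}{14 j}$)
$\frac{F{\left(-303,R{\left(\left(-3\right) \left(-6\right),-1 \right)} \right)}}{11966 + 7486} = \frac{\frac{1}{14} \frac{1}{\sqrt{5 - -18}} \left(265 - 303\right)}{11966 + 7486} = \frac{\frac{1}{14} \frac{1}{\sqrt{5 + 18}} \left(-38\right)}{19452} = \frac{1}{14} \frac{1}{\sqrt{23}} \left(-38\right) \frac{1}{19452} = \frac{1}{14} \frac{\sqrt{23}}{23} \left(-38\right) \frac{1}{19452} = - \frac{19 \sqrt{23}}{161} \cdot \frac{1}{19452} = - \frac{19 \sqrt{23}}{3131772}$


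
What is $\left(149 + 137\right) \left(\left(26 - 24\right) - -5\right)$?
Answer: $2002$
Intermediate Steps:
$\left(149 + 137\right) \left(\left(26 - 24\right) - -5\right) = 286 \left(2 + 5\right) = 286 \cdot 7 = 2002$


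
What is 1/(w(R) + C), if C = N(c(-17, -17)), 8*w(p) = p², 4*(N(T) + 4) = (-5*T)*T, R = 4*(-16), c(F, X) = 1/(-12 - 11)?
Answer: 2116/1074923 ≈ 0.0019685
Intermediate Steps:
c(F, X) = -1/23 (c(F, X) = 1/(-23) = -1/23)
R = -64
N(T) = -4 - 5*T²/4 (N(T) = -4 + ((-5*T)*T)/4 = -4 + (-5*T²)/4 = -4 - 5*T²/4)
w(p) = p²/8
C = -8469/2116 (C = -4 - 5*(-1/23)²/4 = -4 - 5/4*1/529 = -4 - 5/2116 = -8469/2116 ≈ -4.0024)
1/(w(R) + C) = 1/((⅛)*(-64)² - 8469/2116) = 1/((⅛)*4096 - 8469/2116) = 1/(512 - 8469/2116) = 1/(1074923/2116) = 2116/1074923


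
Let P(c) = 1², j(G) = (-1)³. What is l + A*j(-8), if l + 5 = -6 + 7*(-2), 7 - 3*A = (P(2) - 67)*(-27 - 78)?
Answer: 6848/3 ≈ 2282.7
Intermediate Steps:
j(G) = -1
P(c) = 1
A = -6923/3 (A = 7/3 - (1 - 67)*(-27 - 78)/3 = 7/3 - (-22)*(-105) = 7/3 - ⅓*6930 = 7/3 - 2310 = -6923/3 ≈ -2307.7)
l = -25 (l = -5 + (-6 + 7*(-2)) = -5 + (-6 - 14) = -5 - 20 = -25)
l + A*j(-8) = -25 - 6923/3*(-1) = -25 + 6923/3 = 6848/3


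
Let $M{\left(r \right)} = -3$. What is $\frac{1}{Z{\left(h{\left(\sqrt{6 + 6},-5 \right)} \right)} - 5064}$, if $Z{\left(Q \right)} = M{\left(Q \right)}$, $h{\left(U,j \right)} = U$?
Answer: $- \frac{1}{5067} \approx -0.00019736$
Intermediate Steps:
$Z{\left(Q \right)} = -3$
$\frac{1}{Z{\left(h{\left(\sqrt{6 + 6},-5 \right)} \right)} - 5064} = \frac{1}{-3 - 5064} = \frac{1}{-5067} = - \frac{1}{5067}$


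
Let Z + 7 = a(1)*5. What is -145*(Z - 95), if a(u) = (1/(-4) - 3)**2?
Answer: 114115/16 ≈ 7132.2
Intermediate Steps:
a(u) = 169/16 (a(u) = (1*(-1/4) - 3)**2 = (-1/4 - 3)**2 = (-13/4)**2 = 169/16)
Z = 733/16 (Z = -7 + (169/16)*5 = -7 + 845/16 = 733/16 ≈ 45.813)
-145*(Z - 95) = -145*(733/16 - 95) = -145*(-787/16) = 114115/16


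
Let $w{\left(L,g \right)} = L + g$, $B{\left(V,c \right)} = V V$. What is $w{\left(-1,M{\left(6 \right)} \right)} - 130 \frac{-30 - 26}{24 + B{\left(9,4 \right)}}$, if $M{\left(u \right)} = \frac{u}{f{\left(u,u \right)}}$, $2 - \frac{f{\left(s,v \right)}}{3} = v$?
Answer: $\frac{407}{6} \approx 67.833$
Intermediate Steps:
$f{\left(s,v \right)} = 6 - 3 v$
$B{\left(V,c \right)} = V^{2}$
$M{\left(u \right)} = \frac{u}{6 - 3 u}$
$w{\left(-1,M{\left(6 \right)} \right)} - 130 \frac{-30 - 26}{24 + B{\left(9,4 \right)}} = \left(-1 - \frac{6}{-6 + 3 \cdot 6}\right) - 130 \frac{-30 - 26}{24 + 9^{2}} = \left(-1 - \frac{6}{-6 + 18}\right) - 130 \left(- \frac{56}{24 + 81}\right) = \left(-1 - \frac{6}{12}\right) - 130 \left(- \frac{56}{105}\right) = \left(-1 - 6 \cdot \frac{1}{12}\right) - 130 \left(\left(-56\right) \frac{1}{105}\right) = \left(-1 - \frac{1}{2}\right) - - \frac{208}{3} = - \frac{3}{2} + \frac{208}{3} = \frac{407}{6}$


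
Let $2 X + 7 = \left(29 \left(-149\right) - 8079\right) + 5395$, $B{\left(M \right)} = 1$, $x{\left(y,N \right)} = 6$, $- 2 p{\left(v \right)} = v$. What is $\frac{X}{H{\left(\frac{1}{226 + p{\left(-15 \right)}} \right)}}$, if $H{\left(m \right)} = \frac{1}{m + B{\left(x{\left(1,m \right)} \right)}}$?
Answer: $- \frac{1644314}{467} \approx -3521.0$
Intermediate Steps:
$p{\left(v \right)} = - \frac{v}{2}$
$X = -3506$ ($X = - \frac{7}{2} + \frac{\left(29 \left(-149\right) - 8079\right) + 5395}{2} = - \frac{7}{2} + \frac{\left(-4321 - 8079\right) + 5395}{2} = - \frac{7}{2} + \frac{-12400 + 5395}{2} = - \frac{7}{2} + \frac{1}{2} \left(-7005\right) = - \frac{7}{2} - \frac{7005}{2} = -3506$)
$H{\left(m \right)} = \frac{1}{1 + m}$ ($H{\left(m \right)} = \frac{1}{m + 1} = \frac{1}{1 + m}$)
$\frac{X}{H{\left(\frac{1}{226 + p{\left(-15 \right)}} \right)}} = - \frac{3506}{\frac{1}{1 + \frac{1}{226 - - \frac{15}{2}}}} = - \frac{3506}{\frac{1}{1 + \frac{1}{226 + \frac{15}{2}}}} = - \frac{3506}{\frac{1}{1 + \frac{1}{\frac{467}{2}}}} = - \frac{3506}{\frac{1}{1 + \frac{2}{467}}} = - \frac{3506}{\frac{1}{\frac{469}{467}}} = - \frac{3506}{\frac{467}{469}} = \left(-3506\right) \frac{469}{467} = - \frac{1644314}{467}$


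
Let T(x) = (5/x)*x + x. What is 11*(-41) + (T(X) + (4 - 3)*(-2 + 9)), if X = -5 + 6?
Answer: -438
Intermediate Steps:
X = 1
T(x) = 5 + x
11*(-41) + (T(X) + (4 - 3)*(-2 + 9)) = 11*(-41) + ((5 + 1) + (4 - 3)*(-2 + 9)) = -451 + (6 + 1*7) = -451 + (6 + 7) = -451 + 13 = -438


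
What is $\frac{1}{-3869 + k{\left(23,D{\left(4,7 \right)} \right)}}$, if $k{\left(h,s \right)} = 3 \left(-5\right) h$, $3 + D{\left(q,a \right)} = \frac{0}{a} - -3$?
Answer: $- \frac{1}{4214} \approx -0.0002373$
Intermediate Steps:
$D{\left(q,a \right)} = 0$ ($D{\left(q,a \right)} = -3 + \left(\frac{0}{a} - -3\right) = -3 + \left(0 + 3\right) = -3 + 3 = 0$)
$k{\left(h,s \right)} = - 15 h$
$\frac{1}{-3869 + k{\left(23,D{\left(4,7 \right)} \right)}} = \frac{1}{-3869 - 345} = \frac{1}{-4214} = - \frac{1}{4214}$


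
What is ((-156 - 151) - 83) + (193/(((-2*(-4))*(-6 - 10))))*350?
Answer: -58735/64 ≈ -917.73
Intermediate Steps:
((-156 - 151) - 83) + (193/(((-2*(-4))*(-6 - 10))))*350 = (-307 - 83) + (193/((8*(-16))))*350 = -390 + (193/(-128))*350 = -390 + (193*(-1/128))*350 = -390 - 193/128*350 = -390 - 33775/64 = -58735/64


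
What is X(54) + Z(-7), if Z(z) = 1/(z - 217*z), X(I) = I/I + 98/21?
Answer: 8569/1512 ≈ 5.6673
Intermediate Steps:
X(I) = 17/3 (X(I) = 1 + 98*(1/21) = 1 + 14/3 = 17/3)
Z(z) = -1/(216*z) (Z(z) = 1/(-216*z) = -1/(216*z))
X(54) + Z(-7) = 17/3 - 1/216/(-7) = 17/3 - 1/216*(-⅐) = 17/3 + 1/1512 = 8569/1512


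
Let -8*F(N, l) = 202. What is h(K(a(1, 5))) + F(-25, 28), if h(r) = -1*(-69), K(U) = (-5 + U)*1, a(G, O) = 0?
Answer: 175/4 ≈ 43.750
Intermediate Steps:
F(N, l) = -101/4 (F(N, l) = -1/8*202 = -101/4)
K(U) = -5 + U
h(r) = 69
h(K(a(1, 5))) + F(-25, 28) = 69 - 101/4 = 175/4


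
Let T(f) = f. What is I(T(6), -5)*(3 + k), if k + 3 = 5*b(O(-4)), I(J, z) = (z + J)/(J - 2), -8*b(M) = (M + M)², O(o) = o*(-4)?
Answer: -160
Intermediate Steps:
O(o) = -4*o
b(M) = -M²/2 (b(M) = -(M + M)²/8 = -4*M²/8 = -M²/2)
I(J, z) = (J + z)/(-2 + J)
k = -643 (k = -3 + 5*(-(-4*(-4))²/2) = -3 + 5*(-½*16²) = -3 + 5*(-½*256) = -3 + 5*(-128) = -3 - 640 = -643)
I(T(6), -5)*(3 + k) = ((6 - 5)/(-2 + 6))*(3 - 643) = (1/4)*(-640) = ((¼)*1)*(-640) = (¼)*(-640) = -160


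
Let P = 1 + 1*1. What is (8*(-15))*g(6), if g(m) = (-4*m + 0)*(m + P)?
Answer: 23040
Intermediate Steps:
P = 2 (P = 1 + 1 = 2)
g(m) = -4*m*(2 + m) (g(m) = (-4*m + 0)*(m + 2) = (-4*m)*(2 + m) = -4*m*(2 + m))
(8*(-15))*g(6) = (8*(-15))*(-4*6*(2 + 6)) = -(-480)*6*8 = -120*(-192) = 23040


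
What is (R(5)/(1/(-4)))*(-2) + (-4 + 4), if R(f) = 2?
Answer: 16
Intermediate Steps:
(R(5)/(1/(-4)))*(-2) + (-4 + 4) = (2/(1/(-4)))*(-2) + (-4 + 4) = (2/(-1/4))*(-2) + 0 = (2*(-4))*(-2) + 0 = -8*(-2) + 0 = 16 + 0 = 16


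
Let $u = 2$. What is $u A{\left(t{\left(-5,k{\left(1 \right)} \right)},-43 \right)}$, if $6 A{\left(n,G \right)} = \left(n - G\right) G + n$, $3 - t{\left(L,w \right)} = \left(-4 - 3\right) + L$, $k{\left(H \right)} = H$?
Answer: $- \frac{2479}{3} \approx -826.33$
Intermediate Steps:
$t{\left(L,w \right)} = 10 - L$ ($t{\left(L,w \right)} = 3 - \left(\left(-4 - 3\right) + L\right) = 3 - \left(-7 + L\right) = 10 - L$)
$A{\left(n,G \right)} = \frac{n}{6} + \frac{G \left(n - G\right)}{6}$ ($A{\left(n,G \right)} = \frac{\left(n - G\right) G + n}{6} = \frac{G \left(n - G\right) + n}{6} = \frac{n + G \left(n - G\right)}{6} = \frac{n}{6} + \frac{G \left(n - G\right)}{6}$)
$u A{\left(t{\left(-5,k{\left(1 \right)} \right)},-43 \right)} = 2 \left(- \frac{\left(-43\right)^{2}}{6} + \frac{10 - -5}{6} + \frac{1}{6} \left(-43\right) \left(10 - -5\right)\right) = 2 \left(\left(- \frac{1}{6}\right) 1849 + \frac{10 + 5}{6} + \frac{1}{6} \left(-43\right) \left(10 + 5\right)\right) = 2 \left(- \frac{1849}{6} + \frac{1}{6} \cdot 15 + \frac{1}{6} \left(-43\right) 15\right) = 2 \left(- \frac{1849}{6} + \frac{5}{2} - \frac{215}{2}\right) = 2 \left(- \frac{2479}{6}\right) = - \frac{2479}{3}$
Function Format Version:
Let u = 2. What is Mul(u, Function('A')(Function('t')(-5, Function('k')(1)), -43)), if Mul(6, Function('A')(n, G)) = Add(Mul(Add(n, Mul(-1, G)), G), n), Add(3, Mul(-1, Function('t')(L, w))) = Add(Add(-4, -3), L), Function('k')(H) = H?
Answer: Rational(-2479, 3) ≈ -826.33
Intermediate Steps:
Function('t')(L, w) = Add(10, Mul(-1, L)) (Function('t')(L, w) = Add(3, Mul(-1, Add(Add(-4, -3), L))) = Add(3, Mul(-1, Add(-7, L))) = Add(3, Add(7, Mul(-1, L))) = Add(10, Mul(-1, L)))
Function('A')(n, G) = Add(Mul(Rational(1, 6), n), Mul(Rational(1, 6), G, Add(n, Mul(-1, G)))) (Function('A')(n, G) = Mul(Rational(1, 6), Add(Mul(Add(n, Mul(-1, G)), G), n)) = Mul(Rational(1, 6), Add(Mul(G, Add(n, Mul(-1, G))), n)) = Mul(Rational(1, 6), Add(n, Mul(G, Add(n, Mul(-1, G))))) = Add(Mul(Rational(1, 6), n), Mul(Rational(1, 6), G, Add(n, Mul(-1, G)))))
Mul(u, Function('A')(Function('t')(-5, Function('k')(1)), -43)) = Mul(2, Add(Mul(Rational(-1, 6), Pow(-43, 2)), Mul(Rational(1, 6), Add(10, Mul(-1, -5))), Mul(Rational(1, 6), -43, Add(10, Mul(-1, -5))))) = Mul(2, Add(Mul(Rational(-1, 6), 1849), Mul(Rational(1, 6), Add(10, 5)), Mul(Rational(1, 6), -43, Add(10, 5)))) = Mul(2, Add(Rational(-1849, 6), Mul(Rational(1, 6), 15), Mul(Rational(1, 6), -43, 15))) = Mul(2, Add(Rational(-1849, 6), Rational(5, 2), Rational(-215, 2))) = Mul(2, Rational(-2479, 6)) = Rational(-2479, 3)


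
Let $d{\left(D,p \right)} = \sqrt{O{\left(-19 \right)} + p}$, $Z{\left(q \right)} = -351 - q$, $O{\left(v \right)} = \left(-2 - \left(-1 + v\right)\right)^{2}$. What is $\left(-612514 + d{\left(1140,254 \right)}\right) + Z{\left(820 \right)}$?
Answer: $-613685 + 17 \sqrt{2} \approx -6.1366 \cdot 10^{5}$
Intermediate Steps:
$O{\left(v \right)} = \left(-1 - v\right)^{2}$
$d{\left(D,p \right)} = \sqrt{324 + p}$ ($d{\left(D,p \right)} = \sqrt{\left(1 - 19\right)^{2} + p} = \sqrt{\left(-18\right)^{2} + p} = \sqrt{324 + p}$)
$\left(-612514 + d{\left(1140,254 \right)}\right) + Z{\left(820 \right)} = \left(-612514 + \sqrt{324 + 254}\right) - 1171 = \left(-612514 + \sqrt{578}\right) - 1171 = \left(-612514 + 17 \sqrt{2}\right) - 1171 = -613685 + 17 \sqrt{2}$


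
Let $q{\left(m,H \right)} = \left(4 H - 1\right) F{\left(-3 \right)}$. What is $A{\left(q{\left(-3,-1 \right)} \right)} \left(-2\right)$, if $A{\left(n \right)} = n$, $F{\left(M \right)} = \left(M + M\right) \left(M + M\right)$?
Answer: $360$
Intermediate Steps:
$F{\left(M \right)} = 4 M^{2}$ ($F{\left(M \right)} = 2 M 2 M = 4 M^{2}$)
$q{\left(m,H \right)} = -36 + 144 H$ ($q{\left(m,H \right)} = \left(4 H - 1\right) 4 \left(-3\right)^{2} = \left(-1 + 4 H\right) 4 \cdot 9 = \left(-1 + 4 H\right) 36 = -36 + 144 H$)
$A{\left(q{\left(-3,-1 \right)} \right)} \left(-2\right) = \left(-36 + 144 \left(-1\right)\right) \left(-2\right) = \left(-36 - 144\right) \left(-2\right) = \left(-180\right) \left(-2\right) = 360$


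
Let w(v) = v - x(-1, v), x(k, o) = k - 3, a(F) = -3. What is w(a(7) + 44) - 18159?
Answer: -18114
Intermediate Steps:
x(k, o) = -3 + k
w(v) = 4 + v (w(v) = v - (-3 - 1) = v - 1*(-4) = v + 4 = 4 + v)
w(a(7) + 44) - 18159 = (4 + (-3 + 44)) - 18159 = (4 + 41) - 18159 = 45 - 18159 = -18114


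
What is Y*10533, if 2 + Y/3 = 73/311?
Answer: -17347851/311 ≈ -55781.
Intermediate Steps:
Y = -1647/311 (Y = -6 + 3*(73/311) = -6 + 219/311 = -1647/311 ≈ -5.2958)
Y*10533 = -1647/311*10533 = -17347851/311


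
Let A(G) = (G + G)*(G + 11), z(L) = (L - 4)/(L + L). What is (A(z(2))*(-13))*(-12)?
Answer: -1638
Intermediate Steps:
z(L) = (-4 + L)/(2*L) (z(L) = (-4 + L)/((2*L)) = (-4 + L)*(1/(2*L)) = (-4 + L)/(2*L))
A(G) = 2*G*(11 + G) (A(G) = (2*G)*(11 + G) = 2*G*(11 + G))
(A(z(2))*(-13))*(-12) = ((2*((½)*(-4 + 2)/2)*(11 + (½)*(-4 + 2)/2))*(-13))*(-12) = ((2*((½)*(½)*(-2))*(11 + (½)*(½)*(-2)))*(-13))*(-12) = ((2*(-½)*(11 - ½))*(-13))*(-12) = ((2*(-½)*(21/2))*(-13))*(-12) = -21/2*(-13)*(-12) = (273/2)*(-12) = -1638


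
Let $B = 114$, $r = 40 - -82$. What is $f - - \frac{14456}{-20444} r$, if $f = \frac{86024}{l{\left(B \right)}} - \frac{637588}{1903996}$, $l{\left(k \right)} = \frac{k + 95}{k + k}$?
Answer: $\frac{2509064581847283}{26761139779} \approx 93758.0$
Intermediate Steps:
$r = 122$ ($r = 40 + 82 = 122$)
$l{\left(k \right)} = \frac{95 + k}{2 k}$
$f = \frac{491366302345}{5235989}$ ($f = \frac{86024}{\frac{1}{2} \cdot \frac{1}{114} \left(95 + 114\right)} - \frac{637588}{1903996} = \frac{86024}{\frac{1}{2} \cdot \frac{1}{114} \cdot 209} - \frac{159397}{475999} = \frac{86024}{\frac{11}{12}} - \frac{159397}{475999} = 86024 \cdot \frac{12}{11} - \frac{159397}{475999} = \frac{1032288}{11} - \frac{159397}{475999} = \frac{491366302345}{5235989} \approx 93844.0$)
$f - - \frac{14456}{-20444} r = \frac{491366302345}{5235989} - - \frac{14456}{-20444} \cdot 122 = \frac{491366302345}{5235989} - \left(-14456\right) \left(- \frac{1}{20444}\right) 122 = \frac{491366302345}{5235989} - \frac{3614}{5111} \cdot 122 = \frac{491366302345}{5235989} - \frac{440908}{5111} = \frac{2509064581847283}{26761139779}$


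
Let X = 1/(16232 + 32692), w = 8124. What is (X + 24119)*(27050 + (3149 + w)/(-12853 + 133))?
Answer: 405995674935762739/622313280 ≈ 6.5240e+8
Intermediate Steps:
X = 1/48924 ≈ 2.0440e-5
(X + 24119)*(27050 + (3149 + w)/(-12853 + 133)) = (1/48924 + 24119)*(27050 + (3149 + 8124)/(-12853 + 133)) = 1179997957*(27050 + 11273/(-12720))/48924 = 1179997957*(27050 + 11273*(-1/12720))/48924 = 1179997957*(27050 - 11273/12720)/48924 = (1179997957/48924)*(344064727/12720) = 405995674935762739/622313280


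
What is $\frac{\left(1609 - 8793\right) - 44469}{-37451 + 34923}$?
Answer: $\frac{51653}{2528} \approx 20.432$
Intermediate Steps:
$\frac{\left(1609 - 8793\right) - 44469}{-37451 + 34923} = \frac{\left(1609 - 8793\right) - 44469}{-2528} = \left(-7184 - 44469\right) \left(- \frac{1}{2528}\right) = \left(-51653\right) \left(- \frac{1}{2528}\right) = \frac{51653}{2528}$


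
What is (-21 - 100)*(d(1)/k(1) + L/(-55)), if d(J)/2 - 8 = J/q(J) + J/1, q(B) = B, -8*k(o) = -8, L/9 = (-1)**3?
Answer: -12199/5 ≈ -2439.8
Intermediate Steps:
L = -9 (L = 9*(-1)**3 = 9*(-1) = -9)
k(o) = 1 (k(o) = -1/8*(-8) = 1)
d(J) = 18 + 2*J (d(J) = 16 + 2*(J/J + J/1) = 16 + 2*(1 + J*1) = 16 + 2*(1 + J) = 16 + (2 + 2*J) = 18 + 2*J)
(-21 - 100)*(d(1)/k(1) + L/(-55)) = (-21 - 100)*((18 + 2*1)/1 - 9/(-55)) = -121*((18 + 2)*1 - 9*(-1/55)) = -121*(20*1 + 9/55) = -121*(20 + 9/55) = -121*1109/55 = -12199/5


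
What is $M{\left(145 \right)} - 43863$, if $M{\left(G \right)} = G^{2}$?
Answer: $-22838$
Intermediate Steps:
$M{\left(145 \right)} - 43863 = 145^{2} - 43863 = 21025 - 43863 = -22838$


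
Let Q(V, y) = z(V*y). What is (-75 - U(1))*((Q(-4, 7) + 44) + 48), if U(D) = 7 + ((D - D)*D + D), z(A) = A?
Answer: -5312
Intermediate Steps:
Q(V, y) = V*y
U(D) = 7 + D (U(D) = 7 + (0*D + D) = 7 + (0 + D) = 7 + D)
(-75 - U(1))*((Q(-4, 7) + 44) + 48) = (-75 - (7 + 1))*((-4*7 + 44) + 48) = (-75 - 1*8)*((-28 + 44) + 48) = (-75 - 8)*(16 + 48) = -83*64 = -5312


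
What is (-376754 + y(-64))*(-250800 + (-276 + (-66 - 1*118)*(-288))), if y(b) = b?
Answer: 74641616712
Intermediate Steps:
(-376754 + y(-64))*(-250800 + (-276 + (-66 - 1*118)*(-288))) = (-376754 - 64)*(-250800 + (-276 + (-66 - 1*118)*(-288))) = -376818*(-250800 + (-276 + (-66 - 118)*(-288))) = -376818*(-250800 + (-276 - 184*(-288))) = -376818*(-250800 + (-276 + 52992)) = -376818*(-250800 + 52716) = -376818*(-198084) = 74641616712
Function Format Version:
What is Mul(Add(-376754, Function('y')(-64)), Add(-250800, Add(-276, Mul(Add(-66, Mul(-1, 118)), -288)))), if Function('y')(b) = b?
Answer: 74641616712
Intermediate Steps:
Mul(Add(-376754, Function('y')(-64)), Add(-250800, Add(-276, Mul(Add(-66, Mul(-1, 118)), -288)))) = Mul(Add(-376754, -64), Add(-250800, Add(-276, Mul(Add(-66, Mul(-1, 118)), -288)))) = Mul(-376818, Add(-250800, Add(-276, Mul(Add(-66, -118), -288)))) = Mul(-376818, Add(-250800, Add(-276, Mul(-184, -288)))) = Mul(-376818, Add(-250800, Add(-276, 52992))) = Mul(-376818, Add(-250800, 52716)) = Mul(-376818, -198084) = 74641616712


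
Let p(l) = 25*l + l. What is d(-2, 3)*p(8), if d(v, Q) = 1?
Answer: 208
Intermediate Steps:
p(l) = 26*l
d(-2, 3)*p(8) = 1*(26*8) = 1*208 = 208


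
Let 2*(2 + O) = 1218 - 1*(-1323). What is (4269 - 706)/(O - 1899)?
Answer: -7126/1261 ≈ -5.6511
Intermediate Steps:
O = 2537/2 (O = -2 + (1218 - 1*(-1323))/2 = -2 + (1218 + 1323)/2 = -2 + (1/2)*2541 = -2 + 2541/2 = 2537/2 ≈ 1268.5)
(4269 - 706)/(O - 1899) = (4269 - 706)/(2537/2 - 1899) = 3563/(-1261/2) = 3563*(-2/1261) = -7126/1261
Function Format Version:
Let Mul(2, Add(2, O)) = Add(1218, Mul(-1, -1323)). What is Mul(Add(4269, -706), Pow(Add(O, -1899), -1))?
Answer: Rational(-7126, 1261) ≈ -5.6511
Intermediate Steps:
O = Rational(2537, 2) (O = Add(-2, Mul(Rational(1, 2), Add(1218, Mul(-1, -1323)))) = Add(-2, Mul(Rational(1, 2), Add(1218, 1323))) = Add(-2, Mul(Rational(1, 2), 2541)) = Add(-2, Rational(2541, 2)) = Rational(2537, 2) ≈ 1268.5)
Mul(Add(4269, -706), Pow(Add(O, -1899), -1)) = Mul(Add(4269, -706), Pow(Add(Rational(2537, 2), -1899), -1)) = Mul(3563, Pow(Rational(-1261, 2), -1)) = Mul(3563, Rational(-2, 1261)) = Rational(-7126, 1261)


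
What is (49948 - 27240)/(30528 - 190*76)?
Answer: 5677/4022 ≈ 1.4115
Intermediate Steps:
(49948 - 27240)/(30528 - 190*76) = 22708/(30528 - 14440) = 22708/16088 = 22708*(1/16088) = 5677/4022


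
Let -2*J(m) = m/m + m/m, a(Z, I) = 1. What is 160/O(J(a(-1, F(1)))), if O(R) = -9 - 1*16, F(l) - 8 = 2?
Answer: -32/5 ≈ -6.4000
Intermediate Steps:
F(l) = 10 (F(l) = 8 + 2 = 10)
J(m) = -1 (J(m) = -(m/m + m/m)/2 = -(1 + 1)/2 = -1/2*2 = -1)
O(R) = -25 (O(R) = -9 - 16 = -25)
160/O(J(a(-1, F(1)))) = 160/(-25) = 160*(-1/25) = -32/5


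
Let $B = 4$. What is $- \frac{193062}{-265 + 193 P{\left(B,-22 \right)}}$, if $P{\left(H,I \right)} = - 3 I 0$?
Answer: $\frac{193062}{265} \approx 728.54$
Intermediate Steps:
$P{\left(H,I \right)} = 0$
$- \frac{193062}{-265 + 193 P{\left(B,-22 \right)}} = - \frac{193062}{-265 + 193 \cdot 0} = - \frac{193062}{-265 + 0} = - \frac{193062}{-265} = \left(-193062\right) \left(- \frac{1}{265}\right) = \frac{193062}{265}$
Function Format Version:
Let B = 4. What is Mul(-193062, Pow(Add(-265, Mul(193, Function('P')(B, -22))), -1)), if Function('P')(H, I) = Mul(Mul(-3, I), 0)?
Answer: Rational(193062, 265) ≈ 728.54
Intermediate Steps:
Function('P')(H, I) = 0
Mul(-193062, Pow(Add(-265, Mul(193, Function('P')(B, -22))), -1)) = Mul(-193062, Pow(Add(-265, Mul(193, 0)), -1)) = Mul(-193062, Pow(Add(-265, 0), -1)) = Mul(-193062, Pow(-265, -1)) = Mul(-193062, Rational(-1, 265)) = Rational(193062, 265)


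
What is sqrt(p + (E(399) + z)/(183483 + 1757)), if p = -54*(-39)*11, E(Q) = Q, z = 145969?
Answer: sqrt(12420967787030)/23155 ≈ 152.21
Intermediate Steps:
p = 23166 (p = 2106*11 = 23166)
sqrt(p + (E(399) + z)/(183483 + 1757)) = sqrt(23166 + (399 + 145969)/(183483 + 1757)) = sqrt(23166 + 146368/185240) = sqrt(23166 + 146368*(1/185240)) = sqrt(23166 + 18296/23155) = sqrt(536427026/23155) = sqrt(12420967787030)/23155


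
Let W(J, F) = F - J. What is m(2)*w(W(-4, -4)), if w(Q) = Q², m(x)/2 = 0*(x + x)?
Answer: 0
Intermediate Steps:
m(x) = 0 (m(x) = 2*(0*(x + x)) = 2*(0*(2*x)) = 2*0 = 0)
m(2)*w(W(-4, -4)) = 0*(-4 - 1*(-4))² = 0*(-4 + 4)² = 0*0² = 0*0 = 0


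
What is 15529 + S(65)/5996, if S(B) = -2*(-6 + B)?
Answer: 46555883/2998 ≈ 15529.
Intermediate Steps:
S(B) = 12 - 2*B
15529 + S(65)/5996 = 15529 + (12 - 2*65)/5996 = 15529 + (12 - 130)*(1/5996) = 15529 - 118*1/5996 = 15529 - 59/2998 = 46555883/2998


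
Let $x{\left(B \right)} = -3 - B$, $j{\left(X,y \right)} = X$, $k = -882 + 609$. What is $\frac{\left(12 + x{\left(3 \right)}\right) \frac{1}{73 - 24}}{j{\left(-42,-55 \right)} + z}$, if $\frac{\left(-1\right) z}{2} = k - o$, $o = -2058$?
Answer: $- \frac{1}{29498} \approx -3.3901 \cdot 10^{-5}$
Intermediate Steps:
$k = -273$
$z = -3570$ ($z = - 2 \left(-273 - -2058\right) = - 2 \left(-273 + 2058\right) = \left(-2\right) 1785 = -3570$)
$\frac{\left(12 + x{\left(3 \right)}\right) \frac{1}{73 - 24}}{j{\left(-42,-55 \right)} + z} = \frac{\left(12 - 6\right) \frac{1}{73 - 24}}{-42 - 3570} = \frac{\left(12 - 6\right) \frac{1}{49}}{-3612} = - \frac{\left(12 - 6\right) \frac{1}{49}}{3612} = - \frac{6 \cdot \frac{1}{49}}{3612} = \left(- \frac{1}{3612}\right) \frac{6}{49} = - \frac{1}{29498}$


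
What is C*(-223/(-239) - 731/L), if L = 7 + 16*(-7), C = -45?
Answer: -594372/1673 ≈ -355.27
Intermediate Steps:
L = -105 (L = 7 - 112 = -105)
C*(-223/(-239) - 731/L) = -45*(-223/(-239) - 731/(-105)) = -45*(-223*(-1/239) - 731*(-1/105)) = -45*(223/239 + 731/105) = -45*198124/25095 = -594372/1673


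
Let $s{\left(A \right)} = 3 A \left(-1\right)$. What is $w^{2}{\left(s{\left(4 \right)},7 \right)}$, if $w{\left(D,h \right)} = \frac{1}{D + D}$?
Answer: $\frac{1}{576} \approx 0.0017361$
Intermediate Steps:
$s{\left(A \right)} = - 3 A$
$w{\left(D,h \right)} = \frac{1}{2 D}$
$w^{2}{\left(s{\left(4 \right)},7 \right)} = \left(\frac{1}{2 \left(\left(-3\right) 4\right)}\right)^{2} = \left(\frac{1}{2 \left(-12\right)}\right)^{2} = \left(\frac{1}{2} \left(- \frac{1}{12}\right)\right)^{2} = \left(- \frac{1}{24}\right)^{2} = \frac{1}{576}$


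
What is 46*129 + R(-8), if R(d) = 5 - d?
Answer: 5947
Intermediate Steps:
46*129 + R(-8) = 46*129 + (5 - 1*(-8)) = 5934 + (5 + 8) = 5934 + 13 = 5947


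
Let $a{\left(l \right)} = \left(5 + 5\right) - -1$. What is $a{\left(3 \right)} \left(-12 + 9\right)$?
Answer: $-33$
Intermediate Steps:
$a{\left(l \right)} = 11$ ($a{\left(l \right)} = 10 + 1 = 11$)
$a{\left(3 \right)} \left(-12 + 9\right) = 11 \left(-12 + 9\right) = 11 \left(-3\right) = -33$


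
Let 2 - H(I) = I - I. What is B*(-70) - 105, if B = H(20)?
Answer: -245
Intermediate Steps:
H(I) = 2 (H(I) = 2 - (I - I) = 2 - 1*0 = 2 + 0 = 2)
B = 2
B*(-70) - 105 = 2*(-70) - 105 = -140 - 105 = -245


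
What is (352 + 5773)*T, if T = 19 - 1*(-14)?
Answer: 202125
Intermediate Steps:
T = 33 (T = 19 + 14 = 33)
(352 + 5773)*T = (352 + 5773)*33 = 6125*33 = 202125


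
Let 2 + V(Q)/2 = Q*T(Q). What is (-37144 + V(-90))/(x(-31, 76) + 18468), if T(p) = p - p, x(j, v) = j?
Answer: -37148/18437 ≈ -2.0149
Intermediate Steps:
T(p) = 0
V(Q) = -4 (V(Q) = -4 + 2*(Q*0) = -4 + 2*0 = -4 + 0 = -4)
(-37144 + V(-90))/(x(-31, 76) + 18468) = (-37144 - 4)/(-31 + 18468) = -37148/18437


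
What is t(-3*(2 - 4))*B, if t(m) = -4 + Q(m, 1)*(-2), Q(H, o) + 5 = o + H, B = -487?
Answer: 3896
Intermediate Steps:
Q(H, o) = -5 + H + o (Q(H, o) = -5 + (o + H) = -5 + (H + o) = -5 + H + o)
t(m) = 4 - 2*m (t(m) = -4 + (-5 + m + 1)*(-2) = -4 + (-4 + m)*(-2) = -4 + (8 - 2*m) = 4 - 2*m)
t(-3*(2 - 4))*B = (4 - (-6)*(2 - 4))*(-487) = (4 - (-6)*(-2))*(-487) = (4 - 2*6)*(-487) = (4 - 12)*(-487) = -8*(-487) = 3896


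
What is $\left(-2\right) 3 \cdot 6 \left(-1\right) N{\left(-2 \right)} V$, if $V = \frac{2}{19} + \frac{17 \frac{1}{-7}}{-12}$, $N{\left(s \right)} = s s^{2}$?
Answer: $- \frac{11784}{133} \approx -88.602$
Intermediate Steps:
$N{\left(s \right)} = s^{3}$
$V = \frac{491}{1596}$ ($V = 2 \cdot \frac{1}{19} + 17 \left(- \frac{1}{7}\right) \left(- \frac{1}{12}\right) = \frac{2}{19} - - \frac{17}{84} = \frac{2}{19} + \frac{17}{84} = \frac{491}{1596} \approx 0.30764$)
$\left(-2\right) 3 \cdot 6 \left(-1\right) N{\left(-2 \right)} V = \left(-2\right) 3 \cdot 6 \left(-1\right) \left(-2\right)^{3} \cdot \frac{491}{1596} = \left(-6\right) 6 \left(-1\right) \left(-8\right) \frac{491}{1596} = \left(-36\right) \left(-1\right) \left(-8\right) \frac{491}{1596} = 36 \left(-8\right) \frac{491}{1596} = \left(-288\right) \frac{491}{1596} = - \frac{11784}{133}$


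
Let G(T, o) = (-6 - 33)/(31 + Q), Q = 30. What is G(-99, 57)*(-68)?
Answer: 2652/61 ≈ 43.475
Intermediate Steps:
G(T, o) = -39/61 (G(T, o) = (-6 - 33)/(31 + 30) = -39/61)
G(-99, 57)*(-68) = -39/61*(-68) = 2652/61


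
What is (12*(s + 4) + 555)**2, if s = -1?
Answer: 349281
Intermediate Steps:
(12*(s + 4) + 555)**2 = (12*(-1 + 4) + 555)**2 = (12*3 + 555)**2 = (36 + 555)**2 = 591**2 = 349281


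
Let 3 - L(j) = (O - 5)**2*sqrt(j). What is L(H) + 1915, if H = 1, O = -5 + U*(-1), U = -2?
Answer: 1854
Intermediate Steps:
O = -3 (O = -5 - 2*(-1) = -5 + 2 = -3)
L(j) = 3 - 64*sqrt(j) (L(j) = 3 - (-3 - 5)**2*sqrt(j) = 3 - (-8)**2*sqrt(j) = 3 - 64*sqrt(j))
L(H) + 1915 = (3 - 64*sqrt(1)) + 1915 = (3 - 64*1) + 1915 = (3 - 64) + 1915 = -61 + 1915 = 1854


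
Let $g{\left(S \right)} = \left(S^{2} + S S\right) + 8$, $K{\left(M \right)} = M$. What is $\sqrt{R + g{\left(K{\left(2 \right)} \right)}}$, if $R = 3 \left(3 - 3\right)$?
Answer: $4$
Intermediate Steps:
$R = 0$ ($R = 3 \cdot 0 = 0$)
$g{\left(S \right)} = 8 + 2 S^{2}$ ($g{\left(S \right)} = \left(S^{2} + S^{2}\right) + 8 = 2 S^{2} + 8 = 8 + 2 S^{2}$)
$\sqrt{R + g{\left(K{\left(2 \right)} \right)}} = \sqrt{0 + \left(8 + 2 \cdot 2^{2}\right)} = \sqrt{0 + \left(8 + 2 \cdot 4\right)} = \sqrt{0 + \left(8 + 8\right)} = \sqrt{0 + 16} = \sqrt{16} = 4$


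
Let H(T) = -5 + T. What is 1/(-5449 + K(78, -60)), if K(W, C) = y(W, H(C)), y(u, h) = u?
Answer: -1/5371 ≈ -0.00018619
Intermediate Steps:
K(W, C) = W
1/(-5449 + K(78, -60)) = 1/(-5449 + 78) = 1/(-5371) = -1/5371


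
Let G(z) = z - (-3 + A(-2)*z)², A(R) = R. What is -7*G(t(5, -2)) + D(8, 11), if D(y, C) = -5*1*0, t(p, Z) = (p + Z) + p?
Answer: 2471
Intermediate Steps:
t(p, Z) = Z + 2*p (t(p, Z) = (Z + p) + p = Z + 2*p)
D(y, C) = 0 (D(y, C) = -5*0 = 0)
G(z) = z - (-3 - 2*z)²
-7*G(t(5, -2)) + D(8, 11) = -7*((-2 + 2*5) - (3 + 2*(-2 + 2*5))²) + 0 = -7*((-2 + 10) - (3 + 2*(-2 + 10))²) + 0 = -7*(8 - (3 + 2*8)²) + 0 = -7*(8 - (3 + 16)²) + 0 = -7*(8 - 1*19²) + 0 = -7*(8 - 1*361) + 0 = -7*(8 - 361) + 0 = -7*(-353) + 0 = 2471 + 0 = 2471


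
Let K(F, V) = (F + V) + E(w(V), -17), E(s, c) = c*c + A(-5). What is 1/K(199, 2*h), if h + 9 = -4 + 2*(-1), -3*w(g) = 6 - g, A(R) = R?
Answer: 1/453 ≈ 0.0022075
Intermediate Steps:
w(g) = -2 + g/3 (w(g) = -(6 - g)/3 = -2 + g/3)
h = -15 (h = -9 + (-4 + 2*(-1)) = -9 + (-4 - 2) = -9 - 6 = -15)
E(s, c) = -5 + c² (E(s, c) = c*c - 5 = c² - 5 = -5 + c²)
K(F, V) = 284 + F + V (K(F, V) = (F + V) + (-5 + (-17)²) = (F + V) + (-5 + 289) = (F + V) + 284 = 284 + F + V)
1/K(199, 2*h) = 1/(284 + 199 + 2*(-15)) = 1/(284 + 199 - 30) = 1/453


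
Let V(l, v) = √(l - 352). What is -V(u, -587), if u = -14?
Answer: -I*√366 ≈ -19.131*I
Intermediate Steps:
V(l, v) = √(-352 + l)
-V(u, -587) = -√(-352 - 14) = -√(-366) = -I*√366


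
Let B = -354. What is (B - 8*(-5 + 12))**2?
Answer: 168100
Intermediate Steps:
(B - 8*(-5 + 12))**2 = (-354 - 8*(-5 + 12))**2 = (-354 - 8*7)**2 = (-354 - 56)**2 = (-410)**2 = 168100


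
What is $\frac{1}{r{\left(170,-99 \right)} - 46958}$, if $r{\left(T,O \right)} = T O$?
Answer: $- \frac{1}{63788} \approx -1.5677 \cdot 10^{-5}$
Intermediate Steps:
$r{\left(T,O \right)} = O T$
$\frac{1}{r{\left(170,-99 \right)} - 46958} = \frac{1}{\left(-99\right) 170 - 46958} = \frac{1}{-16830 - 46958} = \frac{1}{-63788} = - \frac{1}{63788}$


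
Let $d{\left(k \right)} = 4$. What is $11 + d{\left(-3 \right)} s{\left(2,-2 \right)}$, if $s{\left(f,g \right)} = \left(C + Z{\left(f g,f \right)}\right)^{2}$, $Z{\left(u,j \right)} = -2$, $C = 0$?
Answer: $27$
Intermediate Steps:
$s{\left(f,g \right)} = 4$ ($s{\left(f,g \right)} = \left(0 - 2\right)^{2} = \left(-2\right)^{2} = 4$)
$11 + d{\left(-3 \right)} s{\left(2,-2 \right)} = 11 + 4 \cdot 4 = 11 + 16 = 27$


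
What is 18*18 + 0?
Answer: 324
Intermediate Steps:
18*18 + 0 = 324 + 0 = 324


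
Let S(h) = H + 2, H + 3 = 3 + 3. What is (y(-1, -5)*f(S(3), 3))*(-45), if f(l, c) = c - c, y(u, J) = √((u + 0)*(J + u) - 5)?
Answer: 0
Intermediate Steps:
H = 3 (H = -3 + (3 + 3) = -3 + 6 = 3)
S(h) = 5 (S(h) = 3 + 2 = 5)
y(u, J) = √(-5 + u*(J + u)) (y(u, J) = √(u*(J + u) - 5) = √(-5 + u*(J + u)))
f(l, c) = 0
(y(-1, -5)*f(S(3), 3))*(-45) = (√(-5 + (-1)² - 5*(-1))*0)*(-45) = (√(-5 + 1 + 5)*0)*(-45) = (√1*0)*(-45) = (1*0)*(-45) = 0*(-45) = 0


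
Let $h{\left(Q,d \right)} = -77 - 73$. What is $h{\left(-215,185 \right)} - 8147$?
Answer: $-8297$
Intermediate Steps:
$h{\left(Q,d \right)} = -150$ ($h{\left(Q,d \right)} = -77 - 73 = -150$)
$h{\left(-215,185 \right)} - 8147 = -150 - 8147 = -8297$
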